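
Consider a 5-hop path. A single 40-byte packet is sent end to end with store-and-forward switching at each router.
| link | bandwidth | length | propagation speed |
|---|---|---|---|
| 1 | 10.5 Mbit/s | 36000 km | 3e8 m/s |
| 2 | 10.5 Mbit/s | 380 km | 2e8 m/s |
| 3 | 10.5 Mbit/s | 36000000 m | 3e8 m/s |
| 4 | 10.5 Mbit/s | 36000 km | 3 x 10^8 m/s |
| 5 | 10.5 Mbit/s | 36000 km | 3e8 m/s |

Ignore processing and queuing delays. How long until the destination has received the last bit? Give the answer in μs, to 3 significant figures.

482000 μs

L = 40 × 8 = 320 bits.
Transmission delay per hop = L/R = 320/10500000 = 30.4762 μs; 5 hops → 152.381 μs.
Propagation delays (d/s per hop): 120000, 1900, 120000, 120000, 120000 μs; sum = 481900 μs.
End-to-end = 482000 μs.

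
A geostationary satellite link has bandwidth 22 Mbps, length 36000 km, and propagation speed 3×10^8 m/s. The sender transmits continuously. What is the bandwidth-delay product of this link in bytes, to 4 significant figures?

330000 bytes

Propagation delay = 36000000 / 300000000 = 0.12 s.
BDP = R × t_prop = 22000000 × 0.12 = 2640000 bits.
In bytes: 2640000/8 = 330000 bytes.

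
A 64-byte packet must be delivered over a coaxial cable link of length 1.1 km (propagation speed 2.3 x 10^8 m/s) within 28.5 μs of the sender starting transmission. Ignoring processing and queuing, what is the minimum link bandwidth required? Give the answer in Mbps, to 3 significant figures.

21.6 Mbps

L = 512 bits.
Propagation delay = 1100 / 2.3e+08 = 4.78261 μs.
Transmission budget = 28.5 − 4.78261 = 23.7174 μs.
R ≥ L / t_tx = 512 bits / 2.37174e-05 s = 21.6 Mbps.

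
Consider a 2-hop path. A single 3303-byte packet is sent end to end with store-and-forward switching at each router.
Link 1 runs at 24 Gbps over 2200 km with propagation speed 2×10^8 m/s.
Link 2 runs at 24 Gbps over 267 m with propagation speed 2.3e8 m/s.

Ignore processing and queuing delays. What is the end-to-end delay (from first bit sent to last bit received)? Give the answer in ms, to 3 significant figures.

L = 3303 × 8 = 26424 bits.
Transmission delay per hop = L/R = 26424/24000000000 = 0.001101 ms; 2 hops → 0.002202 ms.
Propagation delays (d/s per hop): 11, 0.00116087 ms; sum = 11.0012 ms.
End-to-end = 11.0 ms.

11.0 ms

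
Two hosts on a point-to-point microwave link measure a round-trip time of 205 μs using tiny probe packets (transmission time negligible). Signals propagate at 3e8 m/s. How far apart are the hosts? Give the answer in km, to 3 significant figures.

One-way propagation = RTT/2 = 102.5 μs.
d = s × t = 300000000 × 0.0001025 = 30.8 km.

30.8 km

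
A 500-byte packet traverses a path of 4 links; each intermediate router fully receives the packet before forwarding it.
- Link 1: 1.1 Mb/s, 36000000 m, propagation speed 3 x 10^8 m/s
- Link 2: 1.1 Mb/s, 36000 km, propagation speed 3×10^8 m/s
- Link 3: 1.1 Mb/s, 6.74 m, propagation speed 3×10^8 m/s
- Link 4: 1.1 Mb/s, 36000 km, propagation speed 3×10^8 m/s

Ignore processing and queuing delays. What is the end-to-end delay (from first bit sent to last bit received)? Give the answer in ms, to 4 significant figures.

374.5 ms

L = 500 × 8 = 4000 bits.
Transmission delay per hop = L/R = 4000/1100000 = 3.63636 ms; 4 hops → 14.5455 ms.
Propagation delays (d/s per hop): 120, 120, 2.24667e-05, 120 ms; sum = 360 ms.
End-to-end = 374.5 ms.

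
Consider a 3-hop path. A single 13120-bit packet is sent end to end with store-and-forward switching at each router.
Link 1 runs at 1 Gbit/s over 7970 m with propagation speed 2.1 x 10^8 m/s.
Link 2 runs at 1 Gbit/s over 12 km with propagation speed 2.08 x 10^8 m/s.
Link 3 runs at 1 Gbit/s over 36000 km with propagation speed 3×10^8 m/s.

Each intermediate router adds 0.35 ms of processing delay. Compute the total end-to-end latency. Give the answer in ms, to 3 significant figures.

Transmission delay per hop = L/R = 13120/1000000000 = 0.01312 ms; 3 hops → 0.03936 ms.
Propagation delays (d/s per hop): 0.0379524, 0.0576923, 120 ms; sum = 120.096 ms.
Processing at 2 router(s): 2 × 0.35 ms = 0.7 ms.
End-to-end = 121 ms.

121 ms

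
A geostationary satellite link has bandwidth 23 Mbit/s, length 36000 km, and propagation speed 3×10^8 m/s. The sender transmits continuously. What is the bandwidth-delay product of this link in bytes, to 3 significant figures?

345000 bytes

Propagation delay = 36000000 / 300000000 = 0.12 s.
BDP = R × t_prop = 23000000 × 0.12 = 2760000 bits.
In bytes: 2760000/8 = 345000 bytes.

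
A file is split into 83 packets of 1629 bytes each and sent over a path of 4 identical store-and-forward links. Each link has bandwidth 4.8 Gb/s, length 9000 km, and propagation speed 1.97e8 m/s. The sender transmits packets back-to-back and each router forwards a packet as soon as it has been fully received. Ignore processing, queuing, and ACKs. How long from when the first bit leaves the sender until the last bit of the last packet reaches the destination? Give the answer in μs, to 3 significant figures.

Per-hop transmission t_tx = L/R = 13032/4800000000 = 2.715 μs.
Per-hop propagation t_prop = 9000000/197000000 = 45685.3 μs.
Pipeline fill: first packet needs 4·t_tx to clear all hops; remaining 82 packets each add one t_tx.
Total = (4+83-1)·t_tx + 4·t_prop = 86·2.715 + 4·45685.3 = 183000 μs.

183000 μs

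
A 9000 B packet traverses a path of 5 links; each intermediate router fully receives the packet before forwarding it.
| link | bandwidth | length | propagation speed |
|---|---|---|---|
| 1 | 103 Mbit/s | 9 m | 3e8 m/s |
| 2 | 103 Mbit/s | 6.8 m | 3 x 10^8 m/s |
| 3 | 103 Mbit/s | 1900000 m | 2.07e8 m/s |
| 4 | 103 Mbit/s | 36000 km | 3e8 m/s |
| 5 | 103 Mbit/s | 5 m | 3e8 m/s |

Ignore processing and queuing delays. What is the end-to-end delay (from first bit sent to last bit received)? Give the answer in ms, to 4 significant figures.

L = 9000 × 8 = 72000 bits.
Transmission delay per hop = L/R = 72000/103000000 = 0.699029 ms; 5 hops → 3.49515 ms.
Propagation delays (d/s per hop): 3e-05, 2.26667e-05, 9.17874, 120, 1.66667e-05 ms; sum = 129.179 ms.
End-to-end = 132.7 ms.

132.7 ms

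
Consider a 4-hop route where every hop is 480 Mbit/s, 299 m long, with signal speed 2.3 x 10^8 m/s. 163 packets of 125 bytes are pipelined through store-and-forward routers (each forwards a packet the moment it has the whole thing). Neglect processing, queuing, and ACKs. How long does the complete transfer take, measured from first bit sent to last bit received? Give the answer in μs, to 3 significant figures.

351 μs

Per-hop transmission t_tx = L/R = 1000/480000000 = 2.08333 μs.
Per-hop propagation t_prop = 299/2.3e+08 = 1.3 μs.
Pipeline fill: first packet needs 4·t_tx to clear all hops; remaining 162 packets each add one t_tx.
Total = (4+163-1)·t_tx + 4·t_prop = 166·2.08333 + 4·1.3 = 351 μs.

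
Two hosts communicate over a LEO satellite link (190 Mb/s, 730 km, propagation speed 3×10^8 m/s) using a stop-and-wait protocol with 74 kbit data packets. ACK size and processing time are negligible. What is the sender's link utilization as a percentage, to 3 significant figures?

t_tx = L/R = 74000/190000000 = 0.000389474 s.
t_prop = 730000/300000000 = 0.00243333 s; RTT = 0.00486667 s.
Cycle = t_tx + RTT = 0.00525614 s.
Utilization = t_tx / cycle = 0.000389474/0.00525614 = 7.41 %.

7.41 %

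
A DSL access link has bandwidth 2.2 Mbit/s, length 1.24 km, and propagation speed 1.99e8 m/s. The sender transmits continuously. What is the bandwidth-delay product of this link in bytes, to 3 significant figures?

1.71 bytes

Propagation delay = 1240 / 199000000 = 6.23116e-06 s.
BDP = R × t_prop = 2200000 × 6.23116e-06 = 13.7085 bits.
In bytes: 13.7085/8 = 1.71 bytes.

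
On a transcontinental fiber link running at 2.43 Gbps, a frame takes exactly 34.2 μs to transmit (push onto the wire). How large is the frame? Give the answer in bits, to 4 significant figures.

83110 bits

L = R × t_tx = 2430000000 b/s × 3.42e-05 s = 83106 bits.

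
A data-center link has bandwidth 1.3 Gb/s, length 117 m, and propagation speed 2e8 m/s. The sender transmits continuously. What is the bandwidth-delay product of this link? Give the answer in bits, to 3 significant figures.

761 bits

Propagation delay = 117 / 200000000 = 5.85e-07 s.
BDP = R × t_prop = 1300000000 × 5.85e-07 = 760.5 bits.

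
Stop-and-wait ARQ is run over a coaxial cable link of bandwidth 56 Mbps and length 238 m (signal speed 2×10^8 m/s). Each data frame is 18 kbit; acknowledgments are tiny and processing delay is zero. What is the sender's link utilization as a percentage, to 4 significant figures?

t_tx = L/R = 18000/56000000 = 0.000321429 s.
t_prop = 238/200000000 = 1.19e-06 s; RTT = 2.38e-06 s.
Cycle = t_tx + RTT = 0.000323809 s.
Utilization = t_tx / cycle = 0.000321429/0.000323809 = 99.26 %.

99.26 %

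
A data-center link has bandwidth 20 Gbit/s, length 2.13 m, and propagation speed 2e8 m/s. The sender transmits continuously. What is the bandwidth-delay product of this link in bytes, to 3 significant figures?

Propagation delay = 2.13 / 200000000 = 1.065e-08 s.
BDP = R × t_prop = 20000000000 × 1.065e-08 = 213 bits.
In bytes: 213/8 = 26.6 bytes.

26.6 bytes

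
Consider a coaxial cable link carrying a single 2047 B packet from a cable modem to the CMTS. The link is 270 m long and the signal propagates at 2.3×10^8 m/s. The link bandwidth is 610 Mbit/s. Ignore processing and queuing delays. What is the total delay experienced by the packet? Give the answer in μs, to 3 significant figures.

28.0 μs

L = 2047 × 8 = 16376 bits.
Transmission delay = L/R = 16376 / 610000000 = 26.8459 μs.
Propagation delay = d/s = 270 m / 2.3e+08 m/s = 1.17391 μs.
Total = 28.0 μs.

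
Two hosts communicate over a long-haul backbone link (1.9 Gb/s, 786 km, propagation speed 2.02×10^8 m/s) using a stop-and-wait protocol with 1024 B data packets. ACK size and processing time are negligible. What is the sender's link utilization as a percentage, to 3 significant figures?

0.0554 %

t_tx = L/R = 8192/1900000000 = 4.31158e-06 s.
t_prop = 786000/202000000 = 0.00389109 s; RTT = 0.00778218 s.
Cycle = t_tx + RTT = 0.00778649 s.
Utilization = t_tx / cycle = 4.31158e-06/0.00778649 = 0.0554 %.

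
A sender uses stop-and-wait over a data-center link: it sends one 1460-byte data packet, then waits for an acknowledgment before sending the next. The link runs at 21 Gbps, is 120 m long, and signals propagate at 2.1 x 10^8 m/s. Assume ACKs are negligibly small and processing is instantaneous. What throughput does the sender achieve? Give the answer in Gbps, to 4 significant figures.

t_tx = L/R = 11680/21000000000 = 5.5619e-07 s.
t_prop = 120/210000000 = 5.71429e-07 s; RTT = 1.14286e-06 s.
Cycle = t_tx + RTT = 1.69905e-06 s.
Throughput = L / cycle = 11680 / 1.69905e-06 = 6.874 Gbps.

6.874 Gbps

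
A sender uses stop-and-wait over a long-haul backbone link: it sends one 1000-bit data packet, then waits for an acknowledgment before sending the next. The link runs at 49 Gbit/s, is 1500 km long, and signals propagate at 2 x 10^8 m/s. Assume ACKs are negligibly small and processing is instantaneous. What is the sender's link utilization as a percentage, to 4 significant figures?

t_tx = L/R = 1000/49000000000 = 2.04082e-08 s.
t_prop = 1500000/200000000 = 0.0075 s; RTT = 0.015 s.
Cycle = t_tx + RTT = 0.015 s.
Utilization = t_tx / cycle = 2.04082e-08/0.015 = 0.0001361 %.

0.0001361 %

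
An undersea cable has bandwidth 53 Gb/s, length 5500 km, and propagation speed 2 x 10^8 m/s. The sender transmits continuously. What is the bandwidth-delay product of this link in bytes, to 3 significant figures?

Propagation delay = 5500000 / 200000000 = 0.0275 s.
BDP = R × t_prop = 53000000000 × 0.0275 = 1457500000 bits.
In bytes: 1457500000/8 = 182000000 bytes.

182000000 bytes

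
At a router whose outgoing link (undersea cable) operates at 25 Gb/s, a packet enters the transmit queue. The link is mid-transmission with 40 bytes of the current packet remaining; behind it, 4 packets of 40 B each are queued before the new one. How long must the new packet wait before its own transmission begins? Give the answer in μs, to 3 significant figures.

0.0640 μs

Each queued packet: L/R = 320/25000000000 = 0.0128 μs.
4 queued → 0.0512 μs.
Plus remaining 320 bits of current packet: 0.0128 μs.
Queuing delay = 0.0640 μs.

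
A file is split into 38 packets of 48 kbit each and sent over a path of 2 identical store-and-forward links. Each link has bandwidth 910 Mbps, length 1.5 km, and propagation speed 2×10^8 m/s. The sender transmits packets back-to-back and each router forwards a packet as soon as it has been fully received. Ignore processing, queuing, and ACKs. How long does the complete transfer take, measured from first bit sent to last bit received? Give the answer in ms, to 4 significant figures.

2.072 ms

Per-hop transmission t_tx = L/R = 48000/910000000 = 0.0527473 ms.
Per-hop propagation t_prop = 1500/200000000 = 0.0075 ms.
Pipeline fill: first packet needs 2·t_tx to clear all hops; remaining 37 packets each add one t_tx.
Total = (2+38-1)·t_tx + 2·t_prop = 39·0.0527473 + 2·0.0075 = 2.072 ms.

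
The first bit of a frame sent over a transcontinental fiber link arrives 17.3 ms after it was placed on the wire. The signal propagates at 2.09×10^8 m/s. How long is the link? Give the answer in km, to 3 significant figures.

d = s × t_prop = 209000000 × 0.0173 = 3620 km.

3620 km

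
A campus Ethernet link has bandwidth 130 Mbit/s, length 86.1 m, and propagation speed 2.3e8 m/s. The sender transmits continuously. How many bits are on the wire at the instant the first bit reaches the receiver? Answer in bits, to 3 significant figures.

48.7 bits

Propagation delay = 86.1 / 2.3e+08 = 3.74348e-07 s.
BDP = R × t_prop = 130000000 × 3.74348e-07 = 48.6652 bits.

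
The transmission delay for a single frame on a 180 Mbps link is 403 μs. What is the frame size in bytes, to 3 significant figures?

9070 bytes

L = R × t_tx = 180000000 b/s × 0.000403 s = 72540 bits.
In bytes: 72540 / 8 = 9070 bytes.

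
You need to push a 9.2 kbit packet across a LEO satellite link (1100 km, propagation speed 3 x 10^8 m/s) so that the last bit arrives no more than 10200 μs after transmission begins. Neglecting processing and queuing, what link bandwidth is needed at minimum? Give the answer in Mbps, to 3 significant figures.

Propagation delay = 1100000 / 300000000 = 3666.67 μs.
Transmission budget = 10200 − 3666.67 = 6533.33 μs.
R ≥ L / t_tx = 9200 bits / 0.00653333 s = 1.41 Mbps.

1.41 Mbps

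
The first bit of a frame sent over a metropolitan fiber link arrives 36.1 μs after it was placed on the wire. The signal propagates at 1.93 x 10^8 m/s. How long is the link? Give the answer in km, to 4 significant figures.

d = s × t_prop = 193000000 × 3.61e-05 = 6.967 km.

6.967 km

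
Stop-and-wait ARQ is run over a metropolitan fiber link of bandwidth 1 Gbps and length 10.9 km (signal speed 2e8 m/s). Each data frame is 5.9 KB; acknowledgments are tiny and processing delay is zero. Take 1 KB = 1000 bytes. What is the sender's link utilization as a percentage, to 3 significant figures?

30.2 %

t_tx = L/R = 47200/1000000000 = 4.72e-05 s.
t_prop = 10900/200000000 = 5.45e-05 s; RTT = 0.000109 s.
Cycle = t_tx + RTT = 0.0001562 s.
Utilization = t_tx / cycle = 4.72e-05/0.0001562 = 30.2 %.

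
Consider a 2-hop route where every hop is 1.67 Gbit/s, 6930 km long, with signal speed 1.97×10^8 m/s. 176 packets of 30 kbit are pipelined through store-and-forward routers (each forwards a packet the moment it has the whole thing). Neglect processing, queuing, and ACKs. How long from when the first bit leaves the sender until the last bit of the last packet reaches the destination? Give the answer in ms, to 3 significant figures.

Per-hop transmission t_tx = L/R = 30000/1670000000 = 0.0179641 ms.
Per-hop propagation t_prop = 6930000/197000000 = 35.1777 ms.
Pipeline fill: first packet needs 2·t_tx to clear all hops; remaining 175 packets each add one t_tx.
Total = (2+176-1)·t_tx + 2·t_prop = 177·0.0179641 + 2·35.1777 = 73.5 ms.

73.5 ms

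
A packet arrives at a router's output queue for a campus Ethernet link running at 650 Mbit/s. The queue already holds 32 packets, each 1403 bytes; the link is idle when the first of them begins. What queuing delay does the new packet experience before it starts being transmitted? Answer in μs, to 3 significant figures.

553 μs

Each queued packet: L/R = 11224/650000000 = 17.2677 μs.
32 queued → 552.566 μs.
Queuing delay = 553 μs.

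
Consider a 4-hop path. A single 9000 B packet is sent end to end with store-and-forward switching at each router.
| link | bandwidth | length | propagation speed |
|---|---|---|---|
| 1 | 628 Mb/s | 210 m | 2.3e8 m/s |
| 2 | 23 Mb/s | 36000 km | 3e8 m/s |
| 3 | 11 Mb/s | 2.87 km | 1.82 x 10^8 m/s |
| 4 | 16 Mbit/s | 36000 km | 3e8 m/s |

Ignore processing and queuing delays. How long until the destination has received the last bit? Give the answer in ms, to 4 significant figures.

L = 9000 × 8 = 72000 bits.
Transmission delays (L/R per hop): 0.11465, 3.13043, 6.54545, 4.5 ms; sum = 14.2905 ms.
Propagation delays (d/s per hop): 0.000913043, 120, 0.0157692, 120 ms; sum = 240.017 ms.
End-to-end = 254.3 ms.

254.3 ms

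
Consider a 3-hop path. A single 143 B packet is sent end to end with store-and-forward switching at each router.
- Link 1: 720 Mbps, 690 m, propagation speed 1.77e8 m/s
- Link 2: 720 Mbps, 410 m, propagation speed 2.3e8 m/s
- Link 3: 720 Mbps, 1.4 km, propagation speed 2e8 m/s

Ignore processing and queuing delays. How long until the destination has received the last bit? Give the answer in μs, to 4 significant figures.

L = 143 × 8 = 1144 bits.
Transmission delay per hop = L/R = 1144/720000000 = 1.58889 μs; 3 hops → 4.76667 μs.
Propagation delays (d/s per hop): 3.89831, 1.78261, 7 μs; sum = 12.6809 μs.
End-to-end = 17.45 μs.

17.45 μs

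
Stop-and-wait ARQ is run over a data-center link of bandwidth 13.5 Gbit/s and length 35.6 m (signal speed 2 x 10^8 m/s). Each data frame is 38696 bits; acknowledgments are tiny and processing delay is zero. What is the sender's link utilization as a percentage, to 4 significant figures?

88.95 %

t_tx = L/R = 38696/13500000000 = 2.86637e-06 s.
t_prop = 35.6/200000000 = 1.78e-07 s; RTT = 3.56e-07 s.
Cycle = t_tx + RTT = 3.22237e-06 s.
Utilization = t_tx / cycle = 2.86637e-06/3.22237e-06 = 88.95 %.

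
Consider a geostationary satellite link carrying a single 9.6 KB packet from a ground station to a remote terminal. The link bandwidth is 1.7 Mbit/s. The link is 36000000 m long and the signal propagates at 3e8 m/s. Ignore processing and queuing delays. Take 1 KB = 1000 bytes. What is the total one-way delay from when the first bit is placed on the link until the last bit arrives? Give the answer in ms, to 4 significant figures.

165.2 ms

L = 76800 bits.
Transmission delay = L/R = 76800 / 1700000 = 45.1765 ms.
Propagation delay = d/s = 36000000 m / 300000000 m/s = 120 ms.
Total = 165.2 ms.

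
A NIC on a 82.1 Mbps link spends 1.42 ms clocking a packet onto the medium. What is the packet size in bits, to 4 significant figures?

116600 bits

L = R × t_tx = 82100000 b/s × 0.00142 s = 116582 bits.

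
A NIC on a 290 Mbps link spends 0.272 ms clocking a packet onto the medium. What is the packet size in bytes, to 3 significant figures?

L = R × t_tx = 290000000 b/s × 0.000272 s = 78880 bits.
In bytes: 78880 / 8 = 9860 bytes.

9860 bytes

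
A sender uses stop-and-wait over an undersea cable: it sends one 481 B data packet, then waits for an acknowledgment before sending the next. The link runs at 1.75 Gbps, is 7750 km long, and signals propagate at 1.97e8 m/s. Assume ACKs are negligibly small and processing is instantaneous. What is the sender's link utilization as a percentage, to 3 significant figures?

0.00279 %

t_tx = L/R = 3848/1750000000 = 2.19886e-06 s.
t_prop = 7750000/197000000 = 0.0393401 s; RTT = 0.0786802 s.
Cycle = t_tx + RTT = 0.0786824 s.
Utilization = t_tx / cycle = 2.19886e-06/0.0786824 = 0.00279 %.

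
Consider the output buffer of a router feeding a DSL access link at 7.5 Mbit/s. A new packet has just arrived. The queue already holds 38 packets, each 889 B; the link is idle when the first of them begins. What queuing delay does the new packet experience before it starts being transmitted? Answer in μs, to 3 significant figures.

36000 μs

Each queued packet: L/R = 7112/7500000 = 948.267 μs.
38 queued → 36034.1 μs.
Queuing delay = 36000 μs.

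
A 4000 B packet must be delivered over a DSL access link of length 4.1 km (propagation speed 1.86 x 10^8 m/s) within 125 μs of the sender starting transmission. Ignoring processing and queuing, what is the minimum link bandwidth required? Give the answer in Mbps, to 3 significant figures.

L = 32000 bits.
Propagation delay = 4100 / 186000000 = 22.043 μs.
Transmission budget = 125 − 22.043 = 102.957 μs.
R ≥ L / t_tx = 32000 bits / 0.000102957 s = 311 Mbps.

311 Mbps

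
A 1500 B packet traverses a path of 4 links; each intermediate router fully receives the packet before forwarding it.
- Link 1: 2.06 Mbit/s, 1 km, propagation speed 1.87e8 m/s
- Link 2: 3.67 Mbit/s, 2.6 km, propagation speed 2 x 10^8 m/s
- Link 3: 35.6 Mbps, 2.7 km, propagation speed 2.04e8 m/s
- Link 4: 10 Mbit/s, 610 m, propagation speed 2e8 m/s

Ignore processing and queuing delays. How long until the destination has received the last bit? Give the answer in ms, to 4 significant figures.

10.67 ms

L = 1500 × 8 = 12000 bits.
Transmission delays (L/R per hop): 5.82524, 3.26975, 0.337079, 1.2 ms; sum = 10.6321 ms.
Propagation delays (d/s per hop): 0.00534759, 0.013, 0.0132353, 0.00305 ms; sum = 0.0346329 ms.
End-to-end = 10.67 ms.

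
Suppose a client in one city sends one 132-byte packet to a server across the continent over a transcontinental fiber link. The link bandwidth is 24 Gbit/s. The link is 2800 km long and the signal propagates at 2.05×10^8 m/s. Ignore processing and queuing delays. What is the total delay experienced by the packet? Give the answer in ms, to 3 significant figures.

L = 132 × 8 = 1056 bits.
Transmission delay = L/R = 1056 / 24000000000 = 4.4e-05 ms.
Propagation delay = d/s = 2800000 m / 2.05e+08 m/s = 13.6585 ms.
Total = 13.7 ms.

13.7 ms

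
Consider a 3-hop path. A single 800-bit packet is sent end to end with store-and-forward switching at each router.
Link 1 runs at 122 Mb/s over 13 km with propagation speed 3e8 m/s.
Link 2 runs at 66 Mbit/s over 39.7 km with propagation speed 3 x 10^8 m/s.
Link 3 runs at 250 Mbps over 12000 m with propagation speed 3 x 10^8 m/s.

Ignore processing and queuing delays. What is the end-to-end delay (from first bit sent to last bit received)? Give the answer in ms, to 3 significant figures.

Transmission delays (L/R per hop): 0.00655738, 0.0121212, 0.0032 ms; sum = 0.0218786 ms.
Propagation delays (d/s per hop): 0.0433333, 0.132333, 0.04 ms; sum = 0.215667 ms.
End-to-end = 0.238 ms.

0.238 ms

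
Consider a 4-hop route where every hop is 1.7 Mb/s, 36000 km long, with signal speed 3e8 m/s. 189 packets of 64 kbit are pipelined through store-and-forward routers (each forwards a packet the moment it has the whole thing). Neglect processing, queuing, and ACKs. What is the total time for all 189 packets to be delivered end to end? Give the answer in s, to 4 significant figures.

Per-hop transmission t_tx = L/R = 64000/1700000 = 0.0376471 s.
Per-hop propagation t_prop = 36000000/300000000 = 0.12 s.
Pipeline fill: first packet needs 4·t_tx to clear all hops; remaining 188 packets each add one t_tx.
Total = (4+189-1)·t_tx + 4·t_prop = 192·0.0376471 + 4·0.12 = 7.708 s.

7.708 s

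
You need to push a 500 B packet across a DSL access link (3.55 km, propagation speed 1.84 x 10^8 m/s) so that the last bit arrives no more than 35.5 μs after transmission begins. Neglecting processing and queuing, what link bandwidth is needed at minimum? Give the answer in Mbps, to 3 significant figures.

L = 4000 bits.
Propagation delay = 3550 / 184000000 = 19.2935 μs.
Transmission budget = 35.5 − 19.2935 = 16.2065 μs.
R ≥ L / t_tx = 4000 bits / 1.62065e-05 s = 247 Mbps.

247 Mbps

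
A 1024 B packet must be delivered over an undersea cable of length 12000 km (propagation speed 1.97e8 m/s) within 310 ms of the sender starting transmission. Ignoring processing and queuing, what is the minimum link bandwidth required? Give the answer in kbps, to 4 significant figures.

32.89 kbps

L = 8192 bits.
Propagation delay = 12000000 / 197000000 = 60.9137 ms.
Transmission budget = 310 − 60.9137 = 249.086 ms.
R ≥ L / t_tx = 8192 bits / 0.249086 s = 32.89 kbps.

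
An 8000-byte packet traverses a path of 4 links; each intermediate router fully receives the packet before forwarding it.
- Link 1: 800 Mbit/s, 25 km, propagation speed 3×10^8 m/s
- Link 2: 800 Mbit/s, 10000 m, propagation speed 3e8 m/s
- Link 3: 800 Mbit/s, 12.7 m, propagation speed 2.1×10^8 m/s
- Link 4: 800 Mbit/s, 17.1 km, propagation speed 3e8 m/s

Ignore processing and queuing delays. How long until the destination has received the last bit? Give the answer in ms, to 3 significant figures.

L = 8000 × 8 = 64000 bits.
Transmission delay per hop = L/R = 64000/800000000 = 0.08 ms; 4 hops → 0.32 ms.
Propagation delays (d/s per hop): 0.0833333, 0.0333333, 6.04762e-05, 0.057 ms; sum = 0.173727 ms.
End-to-end = 0.494 ms.

0.494 ms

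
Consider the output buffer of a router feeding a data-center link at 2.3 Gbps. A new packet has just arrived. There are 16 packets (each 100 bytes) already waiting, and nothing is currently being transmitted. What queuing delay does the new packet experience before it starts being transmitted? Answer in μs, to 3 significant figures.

Each queued packet: L/R = 800/2300000000 = 0.347826 μs.
16 queued → 5.56522 μs.
Queuing delay = 5.57 μs.

5.57 μs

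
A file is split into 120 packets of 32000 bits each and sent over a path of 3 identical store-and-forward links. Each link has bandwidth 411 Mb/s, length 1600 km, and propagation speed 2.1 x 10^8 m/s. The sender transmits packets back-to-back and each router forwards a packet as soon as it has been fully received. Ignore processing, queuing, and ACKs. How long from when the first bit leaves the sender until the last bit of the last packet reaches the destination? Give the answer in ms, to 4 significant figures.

32.36 ms

Per-hop transmission t_tx = L/R = 32000/411000000 = 0.0778589 ms.
Per-hop propagation t_prop = 1600000/210000000 = 7.61905 ms.
Pipeline fill: first packet needs 3·t_tx to clear all hops; remaining 119 packets each add one t_tx.
Total = (3+120-1)·t_tx + 3·t_prop = 122·0.0778589 + 3·7.61905 = 32.36 ms.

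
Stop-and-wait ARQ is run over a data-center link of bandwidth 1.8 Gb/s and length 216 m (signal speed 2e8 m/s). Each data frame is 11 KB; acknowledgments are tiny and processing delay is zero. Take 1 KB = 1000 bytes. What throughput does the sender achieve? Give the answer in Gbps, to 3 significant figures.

1.72 Gbps

t_tx = L/R = 88000/1800000000 = 4.88889e-05 s.
t_prop = 216/200000000 = 1.08e-06 s; RTT = 2.16e-06 s.
Cycle = t_tx + RTT = 5.10489e-05 s.
Throughput = L / cycle = 88000 / 5.10489e-05 = 1.72 Gbps.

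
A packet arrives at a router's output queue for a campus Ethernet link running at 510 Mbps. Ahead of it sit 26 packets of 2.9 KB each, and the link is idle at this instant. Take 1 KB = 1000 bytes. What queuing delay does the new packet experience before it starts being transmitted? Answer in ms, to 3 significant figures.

Each queued packet: L/R = 23200/510000000 = 0.0454902 ms.
26 queued → 1.18275 ms.
Queuing delay = 1.18 ms.

1.18 ms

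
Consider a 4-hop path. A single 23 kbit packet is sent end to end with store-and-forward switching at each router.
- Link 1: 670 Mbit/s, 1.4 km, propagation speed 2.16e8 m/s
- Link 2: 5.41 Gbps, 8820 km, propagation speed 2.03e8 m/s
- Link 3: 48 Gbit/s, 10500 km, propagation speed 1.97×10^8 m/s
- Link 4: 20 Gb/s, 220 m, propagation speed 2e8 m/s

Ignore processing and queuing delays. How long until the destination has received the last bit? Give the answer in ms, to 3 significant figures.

96.8 ms

L = 23000 bits.
Transmission delays (L/R per hop): 0.0343284, 0.00425139, 0.000479167, 0.00115 ms; sum = 0.0402089 ms.
Propagation delays (d/s per hop): 0.00648148, 43.4483, 53.2995, 0.0011 ms; sum = 96.7553 ms.
End-to-end = 96.8 ms.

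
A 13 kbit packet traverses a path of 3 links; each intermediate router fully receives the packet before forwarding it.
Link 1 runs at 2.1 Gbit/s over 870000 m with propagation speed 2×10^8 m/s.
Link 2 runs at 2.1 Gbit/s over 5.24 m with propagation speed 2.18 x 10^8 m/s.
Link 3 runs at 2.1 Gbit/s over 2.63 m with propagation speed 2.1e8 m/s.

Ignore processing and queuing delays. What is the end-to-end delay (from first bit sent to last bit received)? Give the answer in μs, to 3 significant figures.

4370 μs

L = 13000 bits.
Transmission delay per hop = L/R = 13000/2100000000 = 6.19048 μs; 3 hops → 18.5714 μs.
Propagation delays (d/s per hop): 4350, 0.0240367, 0.0125238 μs; sum = 4350.04 μs.
End-to-end = 4370 μs.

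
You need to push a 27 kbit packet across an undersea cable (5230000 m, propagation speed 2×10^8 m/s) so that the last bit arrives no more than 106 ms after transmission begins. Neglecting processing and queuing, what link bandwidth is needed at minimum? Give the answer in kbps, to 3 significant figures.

338 kbps

Propagation delay = 5230000 / 200000000 = 26.15 ms.
Transmission budget = 106 − 26.15 = 79.85 ms.
R ≥ L / t_tx = 27000 bits / 0.07985 s = 338 kbps.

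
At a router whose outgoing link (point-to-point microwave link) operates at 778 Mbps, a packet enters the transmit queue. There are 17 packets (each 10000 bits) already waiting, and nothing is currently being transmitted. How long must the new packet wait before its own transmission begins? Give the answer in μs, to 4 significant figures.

Each queued packet: L/R = 10000/778000000 = 12.8535 μs.
17 queued → 218.509 μs.
Queuing delay = 218.5 μs.

218.5 μs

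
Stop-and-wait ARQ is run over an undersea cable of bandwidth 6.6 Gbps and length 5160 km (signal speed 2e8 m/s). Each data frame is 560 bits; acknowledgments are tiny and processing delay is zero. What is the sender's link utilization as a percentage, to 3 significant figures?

0.000164 %

t_tx = L/R = 560/6600000000 = 8.48485e-08 s.
t_prop = 5160000/200000000 = 0.0258 s; RTT = 0.0516 s.
Cycle = t_tx + RTT = 0.0516001 s.
Utilization = t_tx / cycle = 8.48485e-08/0.0516001 = 0.000164 %.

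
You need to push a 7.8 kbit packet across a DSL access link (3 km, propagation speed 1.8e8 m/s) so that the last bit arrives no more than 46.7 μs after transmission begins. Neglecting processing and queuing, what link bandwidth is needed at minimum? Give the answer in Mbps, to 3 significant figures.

Propagation delay = 3000 / 180000000 = 16.6667 μs.
Transmission budget = 46.7 − 16.6667 = 30.0333 μs.
R ≥ L / t_tx = 7800 bits / 3.00333e-05 s = 260 Mbps.

260 Mbps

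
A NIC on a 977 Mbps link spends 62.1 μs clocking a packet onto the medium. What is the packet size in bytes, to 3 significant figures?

L = R × t_tx = 977000000 b/s × 6.21e-05 s = 60671.7 bits.
In bytes: 60671.7 / 8 = 7580 bytes.

7580 bytes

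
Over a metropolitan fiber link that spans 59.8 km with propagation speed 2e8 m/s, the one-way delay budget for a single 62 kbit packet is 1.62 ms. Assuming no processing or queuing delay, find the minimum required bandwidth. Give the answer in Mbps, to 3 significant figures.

46.9 Mbps

Propagation delay = 59800 / 200000000 = 0.299 ms.
Transmission budget = 1.62 − 0.299 = 1.321 ms.
R ≥ L / t_tx = 62000 bits / 0.001321 s = 46.9 Mbps.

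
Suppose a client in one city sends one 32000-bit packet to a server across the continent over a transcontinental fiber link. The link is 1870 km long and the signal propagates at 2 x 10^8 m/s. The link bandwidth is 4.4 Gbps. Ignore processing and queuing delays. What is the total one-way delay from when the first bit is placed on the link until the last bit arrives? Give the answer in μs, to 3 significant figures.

9360 μs

Transmission delay = L/R = 32000 / 4400000000 = 7.27273 μs.
Propagation delay = d/s = 1870000 m / 200000000 m/s = 9350 μs.
Total = 9360 μs.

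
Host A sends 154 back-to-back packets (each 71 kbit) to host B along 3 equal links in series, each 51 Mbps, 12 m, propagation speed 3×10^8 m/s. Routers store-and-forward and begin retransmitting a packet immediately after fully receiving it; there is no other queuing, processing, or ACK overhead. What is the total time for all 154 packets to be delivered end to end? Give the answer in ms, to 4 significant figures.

Per-hop transmission t_tx = L/R = 71000/51000000 = 1.39216 ms.
Per-hop propagation t_prop = 12/300000000 = 4e-05 ms.
Pipeline fill: first packet needs 3·t_tx to clear all hops; remaining 153 packets each add one t_tx.
Total = (3+154-1)·t_tx + 3·t_prop = 156·1.39216 + 3·4e-05 = 217.2 ms.

217.2 ms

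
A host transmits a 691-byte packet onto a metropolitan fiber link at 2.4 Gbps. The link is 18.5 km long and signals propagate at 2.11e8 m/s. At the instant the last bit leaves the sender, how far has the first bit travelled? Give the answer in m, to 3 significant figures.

486 m

t_tx = L/R = 5528/2400000000 = 2.30333e-06 s.
Distance = s × t_tx = 211000000 × 2.30333e-06 = 486 m.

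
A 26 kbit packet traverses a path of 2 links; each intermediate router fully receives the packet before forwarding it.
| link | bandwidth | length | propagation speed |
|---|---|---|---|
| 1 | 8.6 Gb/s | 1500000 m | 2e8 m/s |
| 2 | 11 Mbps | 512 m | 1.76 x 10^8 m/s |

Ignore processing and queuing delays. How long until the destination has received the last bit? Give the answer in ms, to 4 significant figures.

L = 26000 bits.
Transmission delays (L/R per hop): 0.00302326, 2.36364 ms; sum = 2.36666 ms.
Propagation delays (d/s per hop): 7.5, 0.00290909 ms; sum = 7.50291 ms.
End-to-end = 9.870 ms.

9.870 ms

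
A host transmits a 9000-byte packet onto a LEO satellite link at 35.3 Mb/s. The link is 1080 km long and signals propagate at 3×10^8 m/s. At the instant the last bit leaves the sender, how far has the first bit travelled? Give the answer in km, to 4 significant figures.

611.9 km

t_tx = L/R = 72000/35300000 = 0.00203966 s.
Distance = s × t_tx = 300000000 × 0.00203966 = 611.9 km.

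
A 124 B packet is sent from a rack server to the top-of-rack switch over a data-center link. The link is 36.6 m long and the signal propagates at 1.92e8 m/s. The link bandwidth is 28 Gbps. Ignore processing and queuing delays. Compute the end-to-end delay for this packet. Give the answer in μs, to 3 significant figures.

0.226 μs

L = 124 × 8 = 992 bits.
Transmission delay = L/R = 992 / 28000000000 = 0.0354286 μs.
Propagation delay = d/s = 36.6 m / 192000000 m/s = 0.190625 μs.
Total = 0.226 μs.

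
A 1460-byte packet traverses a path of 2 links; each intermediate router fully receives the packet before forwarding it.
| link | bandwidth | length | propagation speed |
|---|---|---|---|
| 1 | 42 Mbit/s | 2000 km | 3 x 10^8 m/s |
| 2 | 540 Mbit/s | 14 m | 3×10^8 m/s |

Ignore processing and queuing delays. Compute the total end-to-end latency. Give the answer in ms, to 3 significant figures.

L = 1460 × 8 = 11680 bits.
Transmission delays (L/R per hop): 0.278095, 0.0216296 ms; sum = 0.299725 ms.
Propagation delays (d/s per hop): 6.66667, 4.66667e-05 ms; sum = 6.66671 ms.
End-to-end = 6.97 ms.

6.97 ms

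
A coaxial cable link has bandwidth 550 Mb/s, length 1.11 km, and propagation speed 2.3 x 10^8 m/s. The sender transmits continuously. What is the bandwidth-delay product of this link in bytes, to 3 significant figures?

Propagation delay = 1110 / 2.3e+08 = 4.82609e-06 s.
BDP = R × t_prop = 550000000 × 4.82609e-06 = 2654.35 bits.
In bytes: 2654.35/8 = 332 bytes.

332 bytes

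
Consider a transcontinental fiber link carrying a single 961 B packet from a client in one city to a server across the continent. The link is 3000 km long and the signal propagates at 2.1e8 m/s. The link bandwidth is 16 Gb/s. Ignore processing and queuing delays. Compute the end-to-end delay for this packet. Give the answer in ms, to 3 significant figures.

L = 961 × 8 = 7688 bits.
Transmission delay = L/R = 7688 / 16000000000 = 0.0004805 ms.
Propagation delay = d/s = 3000000 m / 210000000 m/s = 14.2857 ms.
Total = 14.3 ms.

14.3 ms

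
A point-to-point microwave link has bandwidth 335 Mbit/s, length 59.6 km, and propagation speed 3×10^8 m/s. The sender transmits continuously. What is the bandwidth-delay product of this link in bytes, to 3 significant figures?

Propagation delay = 59600 / 300000000 = 0.000198667 s.
BDP = R × t_prop = 335000000 × 0.000198667 = 66553.3 bits.
In bytes: 66553.3/8 = 8320 bytes.

8320 bytes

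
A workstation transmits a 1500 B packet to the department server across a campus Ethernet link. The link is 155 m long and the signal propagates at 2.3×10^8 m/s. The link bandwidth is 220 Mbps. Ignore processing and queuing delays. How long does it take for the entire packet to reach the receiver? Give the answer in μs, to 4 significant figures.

L = 1500 × 8 = 12000 bits.
Transmission delay = L/R = 12000 / 220000000 = 54.5455 μs.
Propagation delay = d/s = 155 m / 2.3e+08 m/s = 0.673913 μs.
Total = 55.22 μs.

55.22 μs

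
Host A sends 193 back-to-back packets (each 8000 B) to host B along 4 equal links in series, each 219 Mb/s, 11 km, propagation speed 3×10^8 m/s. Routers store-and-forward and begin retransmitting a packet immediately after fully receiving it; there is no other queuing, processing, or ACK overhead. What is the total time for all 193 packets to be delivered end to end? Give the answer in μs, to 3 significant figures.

57400 μs

Per-hop transmission t_tx = L/R = 64000/219000000 = 292.237 μs.
Per-hop propagation t_prop = 11000/300000000 = 36.6667 μs.
Pipeline fill: first packet needs 4·t_tx to clear all hops; remaining 192 packets each add one t_tx.
Total = (4+193-1)·t_tx + 4·t_prop = 196·292.237 + 4·36.6667 = 57400 μs.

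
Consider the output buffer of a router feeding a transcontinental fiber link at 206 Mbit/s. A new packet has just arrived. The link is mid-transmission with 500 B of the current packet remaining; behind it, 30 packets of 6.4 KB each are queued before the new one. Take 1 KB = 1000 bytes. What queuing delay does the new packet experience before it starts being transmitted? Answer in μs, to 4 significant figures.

Each queued packet: L/R = 51200/206000000 = 248.544 μs.
30 queued → 7456.31 μs.
Plus remaining 4000 bits of current packet: 19.4175 μs.
Queuing delay = 7476 μs.

7476 μs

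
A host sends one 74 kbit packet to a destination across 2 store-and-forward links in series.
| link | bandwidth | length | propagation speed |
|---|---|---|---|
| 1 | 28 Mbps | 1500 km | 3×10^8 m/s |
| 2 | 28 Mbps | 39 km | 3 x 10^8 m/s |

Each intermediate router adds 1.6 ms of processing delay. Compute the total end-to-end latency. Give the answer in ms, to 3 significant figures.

12.0 ms

L = 74000 bits.
Transmission delay per hop = L/R = 74000/28000000 = 2.64286 ms; 2 hops → 5.28571 ms.
Propagation delays (d/s per hop): 5, 0.13 ms; sum = 5.13 ms.
Processing at 1 router(s): 1 × 1.6 ms = 1.6 ms.
End-to-end = 12.0 ms.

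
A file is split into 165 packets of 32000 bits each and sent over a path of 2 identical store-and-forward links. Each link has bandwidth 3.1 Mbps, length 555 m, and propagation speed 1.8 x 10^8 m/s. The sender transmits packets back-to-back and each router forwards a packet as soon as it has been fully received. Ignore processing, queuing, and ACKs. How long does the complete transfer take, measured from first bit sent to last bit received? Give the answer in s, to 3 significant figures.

Per-hop transmission t_tx = L/R = 32000/3100000 = 0.0103226 s.
Per-hop propagation t_prop = 555/180000000 = 3.08333e-06 s.
Pipeline fill: first packet needs 2·t_tx to clear all hops; remaining 164 packets each add one t_tx.
Total = (2+165-1)·t_tx + 2·t_prop = 166·0.0103226 + 2·3.08333e-06 = 1.71 s.

1.71 s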